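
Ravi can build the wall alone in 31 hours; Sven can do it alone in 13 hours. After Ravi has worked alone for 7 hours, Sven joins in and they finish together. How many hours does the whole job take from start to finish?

155/11 hours

In 7 hours Ravi does 7/31 of the job, leaving 24/31.
Ravi and Sven together work at 44/403 per hour, so finishing takes 24/31 ÷ 44/403 = 78/11 hours.
Total time = 7 + 78/11 = 155/11 hours.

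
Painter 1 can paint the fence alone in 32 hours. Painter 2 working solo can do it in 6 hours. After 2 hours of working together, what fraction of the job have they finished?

19/48

Combined rate: 1/32 + 1/6 = (3 + 16)/96 = 19/96 per hour.
In 2 hours they complete 2·19/96 = 19/48 of the job.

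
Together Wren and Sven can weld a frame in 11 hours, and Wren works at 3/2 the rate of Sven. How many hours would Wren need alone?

55/3 hours

Let Sven's rate be r; then Wren's rate is (3/2)r, so together (3/2 + 1)r = (5/2)r = 1/11.
Thus r = 2/55 per hour.
Sven alone: 55/2 hours; Wren alone: 55/3 hours.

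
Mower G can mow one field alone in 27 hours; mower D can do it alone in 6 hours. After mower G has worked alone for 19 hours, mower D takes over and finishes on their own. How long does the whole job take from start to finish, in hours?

In 19 hours mower G does 19/27 of the job, leaving 8/27.
Mower D works at 1/6 per hour, so finishing takes 8/27 ÷ 1/6 = 16/9 hours.
Total time = 19 + 16/9 = 187/9 hours.

187/9 hours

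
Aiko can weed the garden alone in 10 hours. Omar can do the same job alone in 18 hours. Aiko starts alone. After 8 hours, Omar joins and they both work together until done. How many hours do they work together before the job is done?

9/7 hours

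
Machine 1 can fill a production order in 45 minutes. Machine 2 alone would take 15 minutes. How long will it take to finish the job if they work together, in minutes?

45/4 minutes

With two workers the combined time is the product over the sum: 45·15/(45+15) = 675/60 = 45/4 minutes.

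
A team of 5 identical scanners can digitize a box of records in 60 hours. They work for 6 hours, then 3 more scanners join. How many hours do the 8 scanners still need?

One scanner does 1/300 of the job per hour.
After 6 hours with 5 scanners, 1/10 is done (9/10 left).
With 8 scanners the rate is 8/300 = 2/75, so the rest takes 9/10 ÷ 2/75 = 135/4 hours.

135/4 hours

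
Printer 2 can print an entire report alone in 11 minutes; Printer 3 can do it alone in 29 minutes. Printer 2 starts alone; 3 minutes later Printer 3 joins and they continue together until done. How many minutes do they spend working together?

In 3 minutes Printer 2 does 3/11 of the job, leaving 8/11.
Printer 2 and Printer 3 together work at 40/319 per minute, so finishing takes 8/11 ÷ 40/319 = 29/5 minutes.

29/5 minutes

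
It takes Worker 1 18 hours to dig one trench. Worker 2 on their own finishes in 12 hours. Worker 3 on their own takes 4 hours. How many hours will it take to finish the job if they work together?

18/7 hours

Combined rate: 1/18 + 1/12 + 1/4 = (2 + 3 + 9)/36 = 14/36 = 7/18 per hour.
Time = 1 ÷ (7/18) = 18/7 hours.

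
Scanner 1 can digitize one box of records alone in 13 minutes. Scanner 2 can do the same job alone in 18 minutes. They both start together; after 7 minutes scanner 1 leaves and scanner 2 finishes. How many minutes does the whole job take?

In the first 7 minutes the combined rate is 31/234, so 217/234 of the job is done, leaving 17/234.
After scanner 1 leaves the rate is 1/18 per minute; the remaining 17/234 takes 17/13 minutes.
Total = 7 + 17/13 = 108/13 minutes.

108/13 minutes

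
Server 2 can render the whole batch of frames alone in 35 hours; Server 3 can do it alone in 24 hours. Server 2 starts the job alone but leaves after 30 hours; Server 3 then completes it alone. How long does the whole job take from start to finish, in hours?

234/7 hours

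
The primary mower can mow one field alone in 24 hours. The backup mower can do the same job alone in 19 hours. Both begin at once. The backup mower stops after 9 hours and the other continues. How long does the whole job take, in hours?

240/19 hours

In the first 9 hours the combined rate is 43/456, so 129/152 of the job is done, leaving 23/152.
After the backup mower leaves the rate is 1/24 per hour; the remaining 23/152 takes 69/19 hours.
Total = 9 + 69/19 = 240/19 hours.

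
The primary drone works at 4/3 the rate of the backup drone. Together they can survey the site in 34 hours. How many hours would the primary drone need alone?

119/2 hours

Let the backup drone's rate be r; then the primary drone's rate is (4/3)r, so together (4/3 + 1)r = (7/3)r = 1/34.
Thus r = 3/238 per hour.
The backup drone alone: 238/3 hours; the primary drone alone: 119/2 hours.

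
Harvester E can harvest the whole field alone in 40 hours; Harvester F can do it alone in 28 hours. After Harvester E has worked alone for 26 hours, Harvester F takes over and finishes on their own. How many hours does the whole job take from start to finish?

179/5 hours

In 26 hours Harvester E does 26/40 = 13/20 of the job, leaving 7/20.
Harvester F works at 1/28 per hour, so finishing takes 7/20 ÷ 1/28 = 49/5 hours.
Total time = 26 + 49/5 = 179/5 hours.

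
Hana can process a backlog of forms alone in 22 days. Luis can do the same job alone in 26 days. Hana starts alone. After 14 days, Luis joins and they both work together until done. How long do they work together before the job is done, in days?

In the first 14 days Hana alone does 14/22 = 7/11 of the job, leaving 4/11.
Once everyone is working, combined rate: 1/22 + 1/26 = (13 + 11)/286 = 24/286 = 12/143 per day.
Remaining 4/11 at 12/143 per day takes 13/3 days.

13/3 days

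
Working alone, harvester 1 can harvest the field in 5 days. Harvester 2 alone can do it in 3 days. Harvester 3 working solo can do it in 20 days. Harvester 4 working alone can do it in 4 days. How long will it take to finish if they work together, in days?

6/5 days

Combined rate: 1/5 + 1/3 + 1/20 + 1/4 = (12 + 20 + 3 + 15)/60 = 50/60 = 5/6 per day.
Time = 1 ÷ (5/6) = 6/5 days.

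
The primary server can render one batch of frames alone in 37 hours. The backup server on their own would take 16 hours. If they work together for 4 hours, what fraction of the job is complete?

53/148

Combined rate: 1/37 + 1/16 = (16 + 37)/592 = 53/592 per hour.
In 4 hours they complete 4·53/592 = 53/148 of the job.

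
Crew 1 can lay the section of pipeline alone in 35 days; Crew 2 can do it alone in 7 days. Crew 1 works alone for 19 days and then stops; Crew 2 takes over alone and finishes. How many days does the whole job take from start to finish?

In 19 days Crew 1 does 19/35 of the job, leaving 16/35.
Crew 2 works at 1/7 per day, so finishing takes 16/35 ÷ 1/7 = 16/5 days.
Total time = 19 + 16/5 = 111/5 days.

111/5 days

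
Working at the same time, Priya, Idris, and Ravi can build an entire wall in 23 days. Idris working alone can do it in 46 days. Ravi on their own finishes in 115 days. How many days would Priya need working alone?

230/3 days

Combined rate is 1/23 per day.
Known contribution: 1/46 + 1/115 = (5 + 2)/230 = 7/230 per day.
So Priya's rate is 1/23 − 7/230 = 3/230, meaning 230/3 days alone.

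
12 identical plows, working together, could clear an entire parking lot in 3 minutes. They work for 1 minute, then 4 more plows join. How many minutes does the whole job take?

5/2 minutes

One plow does 1/36 of the job per minute.
After 1 minute with 12 plows, 1/3 is done (2/3 left).
With 16 plows the rate is 16/36 = 4/9, so the rest takes 2/3 ÷ 4/9 = 3/2 minutes.
Total = 1 + 3/2 = 5/2 minutes.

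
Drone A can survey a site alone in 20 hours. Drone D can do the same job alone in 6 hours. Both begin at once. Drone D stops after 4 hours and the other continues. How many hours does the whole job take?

In the first 4 hours the combined rate is 13/60, so 13/15 of the job is done, leaving 2/15.
After drone D leaves the rate is 1/20 per hour; the remaining 2/15 takes 8/3 hours.
Total = 4 + 8/3 = 20/3 hours.

20/3 hours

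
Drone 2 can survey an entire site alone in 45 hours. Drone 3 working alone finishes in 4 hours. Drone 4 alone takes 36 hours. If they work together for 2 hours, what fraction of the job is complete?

3/5

Combined rate: 1/45 + 1/4 + 1/36 = (4 + 45 + 5)/180 = 54/180 = 3/10 per hour.
In 2 hours they complete 2·3/10 = 3/5 of the job.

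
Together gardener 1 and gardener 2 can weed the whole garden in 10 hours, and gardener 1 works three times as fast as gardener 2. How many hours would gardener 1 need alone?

Let gardener 2's rate be r; then gardener 1's rate is 3r, so together (3 + 1)r = 4r = 1/10.
Thus r = 1/40 per hour.
Gardener 2 alone: 40 hours; gardener 1 alone: 40/3 hours.

40/3 hours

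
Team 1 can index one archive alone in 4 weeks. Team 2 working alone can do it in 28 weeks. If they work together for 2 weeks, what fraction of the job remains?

Combined rate: 1/4 + 1/28 = (7 + 1)/28 = 8/28 = 2/7 per week.
In 2 weeks they complete 2·2/7 = 4/7 of the job.
So 3/7 remains.

3/7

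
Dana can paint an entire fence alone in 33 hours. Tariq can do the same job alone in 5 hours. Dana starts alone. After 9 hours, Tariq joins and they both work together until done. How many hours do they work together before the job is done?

60/19 hours

In the first 9 hours Dana alone does 9/33 = 3/11 of the job, leaving 8/11.
Once everyone is working, combined rate: 1/33 + 1/5 = (5 + 33)/165 = 38/165 per hour.
Remaining 8/11 at 38/165 per hour takes 60/19 hours.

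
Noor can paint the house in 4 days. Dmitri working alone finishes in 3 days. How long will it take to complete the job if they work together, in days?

12/7 days

Combined rate: 1/4 + 1/3 = (3 + 4)/12 = 7/12 per day.
Time = 1 ÷ (7/12) = 12/7 days.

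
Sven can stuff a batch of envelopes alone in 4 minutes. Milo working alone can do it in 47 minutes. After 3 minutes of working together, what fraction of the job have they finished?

Combined rate: 1/4 + 1/47 = (47 + 4)/188 = 51/188 per minute.
In 3 minutes they complete 3·51/188 = 153/188 of the job.

153/188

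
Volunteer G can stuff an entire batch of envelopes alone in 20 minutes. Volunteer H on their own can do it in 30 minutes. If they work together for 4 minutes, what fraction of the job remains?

Combined rate: 1/20 + 1/30 = (3 + 2)/60 = 5/60 = 1/12 per minute.
In 4 minutes they complete 4·1/12 = 1/3 of the job.
So 2/3 remains.

2/3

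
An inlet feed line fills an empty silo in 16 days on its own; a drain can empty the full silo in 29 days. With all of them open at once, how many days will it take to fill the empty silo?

464/13 days

Net rate = 1/16 − 1/29 = (29 − 16)/464 = 13/464 per day.
Filling time = 1 ÷ (13/464) = 464/13 days.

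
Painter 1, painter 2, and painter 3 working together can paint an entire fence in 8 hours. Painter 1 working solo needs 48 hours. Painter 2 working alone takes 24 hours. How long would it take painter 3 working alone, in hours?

Combined rate is 1/8 per hour.
Known contribution: 1/48 + 1/24 = (1 + 2)/48 = 3/48 = 1/16 per hour.
So painter 3's rate is 1/8 − 1/16 = 1/16, meaning 16 hours alone.

16 hours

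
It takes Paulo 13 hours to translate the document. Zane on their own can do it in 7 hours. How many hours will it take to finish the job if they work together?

With two workers the combined time is the product over the sum: 13·7/(13+7) = 91/20 hours.

91/20 hours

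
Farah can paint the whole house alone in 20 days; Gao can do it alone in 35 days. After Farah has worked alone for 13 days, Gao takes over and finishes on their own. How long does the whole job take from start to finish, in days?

101/4 days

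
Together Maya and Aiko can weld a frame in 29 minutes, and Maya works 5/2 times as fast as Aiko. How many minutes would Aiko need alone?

Let Aiko's rate be r; then Maya's rate is (5/2)r, so together (5/2 + 1)r = (7/2)r = 1/29.
Thus r = 2/203 per minute.
Aiko alone: 203/2 minutes; Maya alone: 203/5 minutes.

203/2 minutes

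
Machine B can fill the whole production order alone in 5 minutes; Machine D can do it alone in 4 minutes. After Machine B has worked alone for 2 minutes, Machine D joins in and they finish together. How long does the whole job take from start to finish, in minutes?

10/3 minutes

In 2 minutes Machine B does 2/5 of the job, leaving 3/5.
Machine B and Machine D together work at 9/20 per minute, so finishing takes 3/5 ÷ 9/20 = 4/3 minutes.
Total time = 2 + 4/3 = 10/3 minutes.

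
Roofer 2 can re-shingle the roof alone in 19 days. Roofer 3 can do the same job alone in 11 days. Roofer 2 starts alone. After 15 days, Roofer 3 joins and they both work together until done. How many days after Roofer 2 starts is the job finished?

In the first 15 days Roofer 2 alone does 15/19 of the job, leaving 4/19.
Once everyone is working, combined rate: 1/19 + 1/11 = (11 + 19)/209 = 30/209 per day.
Remaining 4/19 at 30/209 per day takes 22/15 days.
Total from the start = 15 + 22/15 = 247/15 days.

247/15 days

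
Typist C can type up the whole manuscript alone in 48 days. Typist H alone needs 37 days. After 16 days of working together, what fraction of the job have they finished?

85/111

Combined rate: 1/48 + 1/37 = (37 + 48)/1776 = 85/1776 per day.
In 16 days they complete 16·85/1776 = 85/111 of the job.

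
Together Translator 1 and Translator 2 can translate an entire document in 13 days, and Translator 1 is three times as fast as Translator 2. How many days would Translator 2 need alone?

Let Translator 2's rate be r; then Translator 1's rate is 3r, so together (3 + 1)r = 4r = 1/13.
Thus r = 1/52 per day.
Translator 2 alone: 52 days; Translator 1 alone: 52/3 days.

52 days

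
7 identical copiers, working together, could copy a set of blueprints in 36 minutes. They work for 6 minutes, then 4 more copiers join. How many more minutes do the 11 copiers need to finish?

210/11 minutes

One copier does 1/252 of the job per minute.
After 6 minutes with 7 copiers, 1/6 is done (5/6 left).
With 11 copiers the rate is 11/252, so the rest takes 5/6 ÷ 11/252 = 210/11 minutes.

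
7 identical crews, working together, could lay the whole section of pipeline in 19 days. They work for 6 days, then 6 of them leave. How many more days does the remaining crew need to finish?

One crew does 1/133 of the job per day.
After 6 days with 7 crews, 6/19 is done (13/19 left).
With 1 crew the rate is 1/133, so the rest takes 13/19 ÷ 1/133 = 91 days.

91 days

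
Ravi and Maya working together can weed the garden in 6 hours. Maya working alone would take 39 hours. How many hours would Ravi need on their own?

78/11 hours

Combined rate is 1/6 per hour.
Known contribution: 1/39 per hour.
So Ravi's rate is 1/6 − 1/39 = 11/78, meaning 78/11 hours alone.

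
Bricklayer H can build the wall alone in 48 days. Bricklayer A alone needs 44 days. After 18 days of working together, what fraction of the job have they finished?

69/88

Combined rate: 1/48 + 1/44 = (11 + 12)/528 = 23/528 per day.
In 18 days they complete 18·23/528 = 69/88 of the job.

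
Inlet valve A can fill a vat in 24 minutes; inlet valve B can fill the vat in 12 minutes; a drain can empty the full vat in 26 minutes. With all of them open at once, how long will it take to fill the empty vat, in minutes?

104/9 minutes

Net rate = 1/24 + 1/12 − 1/26 = (13 + 26 − 12)/312 = 27/312 = 9/104 per minute.
Filling time = 1 ÷ (9/104) = 104/9 minutes.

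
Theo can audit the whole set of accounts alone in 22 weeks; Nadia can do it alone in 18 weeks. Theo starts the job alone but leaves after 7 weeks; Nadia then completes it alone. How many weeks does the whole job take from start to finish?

In 7 weeks Theo does 7/22 of the job, leaving 15/22.
Nadia works at 1/18 per week, so finishing takes 15/22 ÷ 1/18 = 135/11 weeks.
Total time = 7 + 135/11 = 212/11 weeks.

212/11 weeks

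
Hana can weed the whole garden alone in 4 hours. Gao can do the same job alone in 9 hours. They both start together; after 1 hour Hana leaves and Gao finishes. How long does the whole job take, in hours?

In the first 1 hour the combined rate is 13/36, so 13/36 of the job is done, leaving 23/36.
After Hana leaves the rate is 1/9 per hour; the remaining 23/36 takes 23/4 hours.
Total = 1 + 23/4 = 27/4 hours.

27/4 hours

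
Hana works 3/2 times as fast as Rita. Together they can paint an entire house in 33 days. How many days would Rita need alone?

165/2 days

Let Rita's rate be r; then Hana's rate is (3/2)r, so together (3/2 + 1)r = (5/2)r = 1/33.
Thus r = 2/165 per day.
Rita alone: 165/2 days; Hana alone: 55 days.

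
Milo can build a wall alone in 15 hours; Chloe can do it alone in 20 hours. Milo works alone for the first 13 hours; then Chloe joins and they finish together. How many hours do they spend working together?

In 13 hours Milo does 13/15 of the job, leaving 2/15.
Milo and Chloe together work at 7/60 per hour, so finishing takes 2/15 ÷ 7/60 = 8/7 hours.

8/7 hours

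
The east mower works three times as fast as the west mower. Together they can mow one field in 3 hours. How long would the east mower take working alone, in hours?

4 hours

Let the west mower's rate be r; then the east mower's rate is 3r, so together (3 + 1)r = 4r = 1/3.
Thus r = 1/12 per hour.
The west mower alone: 12 hours; the east mower alone: 4 hours.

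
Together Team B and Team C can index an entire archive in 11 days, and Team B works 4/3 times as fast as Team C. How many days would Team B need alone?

77/4 days

Let Team C's rate be r; then Team B's rate is (4/3)r, so together (4/3 + 1)r = (7/3)r = 1/11.
Thus r = 3/77 per day.
Team C alone: 77/3 days; Team B alone: 77/4 days.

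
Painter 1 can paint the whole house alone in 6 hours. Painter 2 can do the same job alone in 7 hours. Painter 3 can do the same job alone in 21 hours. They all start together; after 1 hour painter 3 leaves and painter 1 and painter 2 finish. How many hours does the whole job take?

40/13 hours

In the first 1 hour the combined rate is 5/14, so 5/14 of the job is done, leaving 9/14.
After painter 3 leaves the rate is 13/42 per hour; the remaining 9/14 takes 27/13 hours.
Total = 1 + 27/13 = 40/13 hours.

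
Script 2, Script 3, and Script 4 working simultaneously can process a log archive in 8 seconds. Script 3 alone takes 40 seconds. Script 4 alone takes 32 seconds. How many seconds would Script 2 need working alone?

Combined rate is 1/8 per second.
Known contribution: 1/40 + 1/32 = (4 + 5)/160 = 9/160 per second.
So Script 2's rate is 1/8 − 9/160 = 11/160, meaning 160/11 seconds alone.

160/11 seconds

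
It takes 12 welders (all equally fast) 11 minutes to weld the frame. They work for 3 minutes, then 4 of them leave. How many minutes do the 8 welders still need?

One welder does 1/132 of the job per minute.
After 3 minutes with 12 welders, 3/11 is done (8/11 left).
With 8 welders the rate is 8/132 = 2/33, so the rest takes 8/11 ÷ 2/33 = 12 minutes.

12 minutes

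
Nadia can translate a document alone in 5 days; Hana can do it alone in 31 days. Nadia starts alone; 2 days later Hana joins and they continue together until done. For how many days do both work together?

In 2 days Nadia does 2/5 of the job, leaving 3/5.
Nadia and Hana together work at 36/155 per day, so finishing takes 3/5 ÷ 36/155 = 31/12 days.

31/12 days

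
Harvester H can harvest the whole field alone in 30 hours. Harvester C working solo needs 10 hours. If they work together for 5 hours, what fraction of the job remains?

1/3

Combined rate: 1/30 + 1/10 = (1 + 3)/30 = 4/30 = 2/15 per hour.
In 5 hours they complete 5·2/15 = 2/3 of the job.
So 1/3 remains.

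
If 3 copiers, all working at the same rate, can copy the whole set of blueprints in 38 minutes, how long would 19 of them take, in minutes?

6 minutes

Total work is 3·38 = 114 copier-minutes.
With 19 copiers: 114/19 = 6 minutes.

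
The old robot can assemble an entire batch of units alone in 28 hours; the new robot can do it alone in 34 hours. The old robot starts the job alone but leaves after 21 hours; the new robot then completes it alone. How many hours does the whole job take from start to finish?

59/2 hours

In 21 hours the old robot does 21/28 = 3/4 of the job, leaving 1/4.
The new robot works at 1/34 per hour, so finishing takes 1/4 ÷ 1/34 = 17/2 hours.
Total time = 21 + 17/2 = 59/2 hours.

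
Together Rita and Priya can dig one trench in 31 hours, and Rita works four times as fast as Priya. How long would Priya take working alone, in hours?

Let Priya's rate be r; then Rita's rate is 4r, so together (4 + 1)r = 5r = 1/31.
Thus r = 1/155 per hour.
Priya alone: 155 hours; Rita alone: 155/4 hours.

155 hours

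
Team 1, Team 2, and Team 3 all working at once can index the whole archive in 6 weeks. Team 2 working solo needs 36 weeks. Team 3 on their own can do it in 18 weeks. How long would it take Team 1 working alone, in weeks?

Combined rate is 1/6 per week.
Known contribution: 1/36 + 1/18 = (1 + 2)/36 = 3/36 = 1/12 per week.
So Team 1's rate is 1/6 − 1/12 = 1/12, meaning 12 weeks alone.

12 weeks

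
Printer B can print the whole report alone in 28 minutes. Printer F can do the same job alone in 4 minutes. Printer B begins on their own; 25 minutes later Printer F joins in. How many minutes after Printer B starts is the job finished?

In the first 25 minutes Printer B alone does 25/28 of the job, leaving 3/28.
Once everyone is working, combined rate: 1/28 + 1/4 = (1 + 7)/28 = 8/28 = 2/7 per minute.
Remaining 3/28 at 2/7 per minute takes 3/8 minutes.
Total from the start = 25 + 3/8 = 203/8 minutes.

203/8 minutes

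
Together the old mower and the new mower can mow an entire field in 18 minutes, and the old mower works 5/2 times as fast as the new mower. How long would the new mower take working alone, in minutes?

Let the new mower's rate be r; then the old mower's rate is (5/2)r, so together (5/2 + 1)r = (7/2)r = 1/18.
Thus r = 1/63 per minute.
The new mower alone: 63 minutes; the old mower alone: 126/5 minutes.

63 minutes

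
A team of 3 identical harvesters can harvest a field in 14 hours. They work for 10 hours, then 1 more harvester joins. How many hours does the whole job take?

One harvester does 1/42 of the job per hour.
After 10 hours with 3 harvesters, 5/7 is done (2/7 left).
With 4 harvesters the rate is 4/42 = 2/21, so the rest takes 2/7 ÷ 2/21 = 3 hours.
Total = 10 + 3 = 13 hours.

13 hours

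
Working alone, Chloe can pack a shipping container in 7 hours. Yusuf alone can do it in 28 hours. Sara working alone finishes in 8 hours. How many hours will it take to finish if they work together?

Combined rate: 1/7 + 1/28 + 1/8 = (8 + 2 + 7)/56 = 17/56 per hour.
Time = 1 ÷ (17/56) = 56/17 hours.

56/17 hours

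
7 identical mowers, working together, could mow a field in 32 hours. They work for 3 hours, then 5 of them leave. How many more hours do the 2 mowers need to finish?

One mower does 1/224 of the job per hour.
After 3 hours with 7 mowers, 3/32 is done (29/32 left).
With 2 mowers the rate is 2/224 = 1/112, so the rest takes 29/32 ÷ 1/112 = 203/2 hours.

203/2 hours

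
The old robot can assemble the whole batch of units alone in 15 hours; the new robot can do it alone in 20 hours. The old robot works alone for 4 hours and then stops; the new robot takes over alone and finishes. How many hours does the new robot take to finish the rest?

44/3 hours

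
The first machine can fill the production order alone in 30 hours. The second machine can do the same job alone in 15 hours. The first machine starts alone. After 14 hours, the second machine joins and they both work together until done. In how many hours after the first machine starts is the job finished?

In the first 14 hours the first machine alone does 14/30 = 7/15 of the job, leaving 8/15.
Once everyone is working, combined rate: 1/30 + 1/15 = (1 + 2)/30 = 3/30 = 1/10 per hour.
Remaining 8/15 at 1/10 per hour takes 16/3 hours.
Total from the start = 14 + 16/3 = 58/3 hours.

58/3 hours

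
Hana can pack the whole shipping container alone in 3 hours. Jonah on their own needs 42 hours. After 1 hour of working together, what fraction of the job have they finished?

5/14

Combined rate: 1/3 + 1/42 = (14 + 1)/42 = 15/42 = 5/14 per hour.
In 1 hour they complete 1·5/14 = 5/14 of the job.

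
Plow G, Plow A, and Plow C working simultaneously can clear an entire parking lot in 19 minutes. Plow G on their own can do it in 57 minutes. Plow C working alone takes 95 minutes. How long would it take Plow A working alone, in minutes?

Combined rate is 1/19 per minute.
Known contribution: 1/57 + 1/95 = (5 + 3)/285 = 8/285 per minute.
So Plow A's rate is 1/19 − 8/285 = 7/285, meaning 285/7 minutes alone.

285/7 minutes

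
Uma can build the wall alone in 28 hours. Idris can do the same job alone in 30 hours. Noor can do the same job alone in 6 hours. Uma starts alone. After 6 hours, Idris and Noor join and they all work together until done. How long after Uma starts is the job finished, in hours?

28/3 hours

In the first 6 hours Uma alone does 6/28 = 3/14 of the job, leaving 11/14.
Once everyone is working, combined rate: 1/28 + 1/30 + 1/6 = (15 + 14 + 70)/420 = 99/420 = 33/140 per hour.
Remaining 11/14 at 33/140 per hour takes 10/3 hours.
Total from the start = 6 + 10/3 = 28/3 hours.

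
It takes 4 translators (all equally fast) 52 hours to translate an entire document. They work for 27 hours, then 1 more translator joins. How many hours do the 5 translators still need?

20 hours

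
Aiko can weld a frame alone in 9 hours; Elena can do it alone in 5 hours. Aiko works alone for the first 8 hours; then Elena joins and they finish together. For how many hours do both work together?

In 8 hours Aiko does 8/9 of the job, leaving 1/9.
Aiko and Elena together work at 14/45 per hour, so finishing takes 1/9 ÷ 14/45 = 5/14 hours.

5/14 hours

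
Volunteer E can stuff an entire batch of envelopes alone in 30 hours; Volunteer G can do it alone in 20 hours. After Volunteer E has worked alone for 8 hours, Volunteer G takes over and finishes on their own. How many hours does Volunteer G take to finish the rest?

In 8 hours Volunteer E does 8/30 = 4/15 of the job, leaving 11/15.
Volunteer G works at 1/20 per hour, so finishing takes 11/15 ÷ 1/20 = 44/3 hours.

44/3 hours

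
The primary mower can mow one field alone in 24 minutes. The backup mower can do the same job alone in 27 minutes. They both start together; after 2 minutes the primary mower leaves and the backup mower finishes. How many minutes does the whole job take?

99/4 minutes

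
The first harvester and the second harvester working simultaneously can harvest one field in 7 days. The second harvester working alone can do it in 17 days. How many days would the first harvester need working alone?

119/10 days

Combined rate is 1/7 per day.
Known contribution: 1/17 per day.
So the first harvester's rate is 1/7 − 1/17 = 10/119, meaning 119/10 days alone.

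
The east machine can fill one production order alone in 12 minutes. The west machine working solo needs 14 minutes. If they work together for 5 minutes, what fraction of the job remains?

19/84

Combined rate: 1/12 + 1/14 = (7 + 6)/84 = 13/84 per minute.
In 5 minutes they complete 5·13/84 = 65/84 of the job.
So 19/84 remains.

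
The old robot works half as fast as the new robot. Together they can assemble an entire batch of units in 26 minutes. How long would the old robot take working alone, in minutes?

Let the new robot's rate be r; then the old robot's rate is (1/2)r, so together (1/2 + 1)r = (3/2)r = 1/26.
Thus r = 1/39 per minute.
The new robot alone: 39 minutes; the old robot alone: 78 minutes.

78 minutes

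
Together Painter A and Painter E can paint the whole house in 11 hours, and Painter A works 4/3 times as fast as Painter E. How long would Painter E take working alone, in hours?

77/3 hours

Let Painter E's rate be r; then Painter A's rate is (4/3)r, so together (4/3 + 1)r = (7/3)r = 1/11.
Thus r = 3/77 per hour.
Painter E alone: 77/3 hours; Painter A alone: 77/4 hours.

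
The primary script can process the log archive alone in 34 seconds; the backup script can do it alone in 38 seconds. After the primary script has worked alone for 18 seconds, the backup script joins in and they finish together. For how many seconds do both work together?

In 18 seconds the primary script does 18/34 = 9/17 of the job, leaving 8/17.
The primary script and the backup script together work at 18/323 per second, so finishing takes 8/17 ÷ 18/323 = 76/9 seconds.

76/9 seconds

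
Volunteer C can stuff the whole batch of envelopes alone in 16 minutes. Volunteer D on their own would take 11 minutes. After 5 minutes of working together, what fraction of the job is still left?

Combined rate: 1/16 + 1/11 = (11 + 16)/176 = 27/176 per minute.
In 5 minutes they complete 5·27/176 = 135/176 of the job.
So 41/176 remains.

41/176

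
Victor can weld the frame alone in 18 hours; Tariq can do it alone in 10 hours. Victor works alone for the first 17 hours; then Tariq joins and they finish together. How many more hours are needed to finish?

5/14 hours

In 17 hours Victor does 17/18 of the job, leaving 1/18.
Victor and Tariq together work at 7/45 per hour, so finishing takes 1/18 ÷ 7/45 = 5/14 hours.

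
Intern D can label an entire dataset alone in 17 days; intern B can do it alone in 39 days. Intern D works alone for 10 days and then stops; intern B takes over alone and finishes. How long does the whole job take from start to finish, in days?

443/17 days

In 10 days intern D does 10/17 of the job, leaving 7/17.
Intern B works at 1/39 per day, so finishing takes 7/17 ÷ 1/39 = 273/17 days.
Total time = 10 + 273/17 = 443/17 days.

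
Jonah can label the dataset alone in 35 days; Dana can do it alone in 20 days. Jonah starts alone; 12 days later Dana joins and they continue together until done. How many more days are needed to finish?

92/11 days

In 12 days Jonah does 12/35 of the job, leaving 23/35.
Jonah and Dana together work at 11/140 per day, so finishing takes 23/35 ÷ 11/140 = 92/11 days.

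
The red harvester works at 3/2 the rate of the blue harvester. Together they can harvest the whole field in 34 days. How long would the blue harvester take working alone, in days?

85 days

Let the blue harvester's rate be r; then the red harvester's rate is (3/2)r, so together (3/2 + 1)r = (5/2)r = 1/34.
Thus r = 1/85 per day.
The blue harvester alone: 85 days; the red harvester alone: 170/3 days.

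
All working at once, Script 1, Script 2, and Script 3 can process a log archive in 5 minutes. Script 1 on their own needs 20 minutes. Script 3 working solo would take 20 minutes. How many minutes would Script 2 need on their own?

Combined rate is 1/5 per minute.
Known contribution: 1/20 + 1/20 = (1 + 1)/20 = 2/20 = 1/10 per minute.
So Script 2's rate is 1/5 − 1/10 = 1/10, meaning 10 minutes alone.

10 minutes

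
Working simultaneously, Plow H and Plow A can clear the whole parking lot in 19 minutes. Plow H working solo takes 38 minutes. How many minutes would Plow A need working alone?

38 minutes

Combined rate is 1/19 per minute.
Known contribution: 1/38 per minute.
So Plow A's rate is 1/19 − 1/38 = 1/38, meaning 38 minutes alone.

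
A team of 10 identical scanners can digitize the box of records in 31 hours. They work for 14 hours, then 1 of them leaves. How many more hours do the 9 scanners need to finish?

One scanner does 1/310 of the job per hour.
After 14 hours with 10 scanners, 14/31 is done (17/31 left).
With 9 scanners the rate is 9/310, so the rest takes 17/31 ÷ 9/310 = 170/9 hours.

170/9 hours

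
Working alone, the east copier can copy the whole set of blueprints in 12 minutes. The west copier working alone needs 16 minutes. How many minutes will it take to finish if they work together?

With two workers the combined time is the product over the sum: 12·16/(12+16) = 192/28 = 48/7 minutes.

48/7 minutes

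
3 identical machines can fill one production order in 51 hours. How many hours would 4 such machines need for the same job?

153/4 hours

Total work is 3·51 = 153 machine-hours.
With 4 machines: 153/4 hours.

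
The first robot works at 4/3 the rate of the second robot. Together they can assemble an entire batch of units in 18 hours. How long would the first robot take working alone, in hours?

63/2 hours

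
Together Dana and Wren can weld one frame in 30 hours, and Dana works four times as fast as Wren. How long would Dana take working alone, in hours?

Let Wren's rate be r; then Dana's rate is 4r, so together (4 + 1)r = 5r = 1/30.
Thus r = 1/150 per hour.
Wren alone: 150 hours; Dana alone: 75/2 hours.

75/2 hours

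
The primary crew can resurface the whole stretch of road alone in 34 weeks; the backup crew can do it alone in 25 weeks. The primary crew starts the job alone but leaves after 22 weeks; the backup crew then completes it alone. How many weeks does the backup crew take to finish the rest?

150/17 weeks

In 22 weeks the primary crew does 22/34 = 11/17 of the job, leaving 6/17.
The backup crew works at 1/25 per week, so finishing takes 6/17 ÷ 1/25 = 150/17 weeks.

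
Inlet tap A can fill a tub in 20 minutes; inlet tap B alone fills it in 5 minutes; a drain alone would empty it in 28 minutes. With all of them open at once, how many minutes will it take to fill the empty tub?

Net rate = 1/20 + 1/5 − 1/28 = (7 + 28 − 5)/140 = 30/140 = 3/14 per minute.
Filling time = 1 ÷ (3/14) = 14/3 minutes.

14/3 minutes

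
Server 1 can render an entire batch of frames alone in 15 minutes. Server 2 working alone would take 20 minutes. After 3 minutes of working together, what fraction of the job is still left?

Combined rate: 1/15 + 1/20 = (4 + 3)/60 = 7/60 per minute.
In 3 minutes they complete 3·7/60 = 7/20 of the job.
So 13/20 remains.

13/20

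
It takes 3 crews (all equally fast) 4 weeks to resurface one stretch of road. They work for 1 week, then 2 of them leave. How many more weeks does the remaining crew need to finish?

One crew does 1/12 of the job per week.
After 1 week with 3 crews, 1/4 is done (3/4 left).
With 1 crew the rate is 1/12, so the rest takes 3/4 ÷ 1/12 = 9 weeks.

9 weeks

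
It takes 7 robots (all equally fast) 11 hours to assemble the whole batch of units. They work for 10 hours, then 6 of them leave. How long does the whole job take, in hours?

17 hours

One robot does 1/77 of the job per hour.
After 10 hours with 7 robots, 10/11 is done (1/11 left).
With 1 robot the rate is 1/77, so the rest takes 1/11 ÷ 1/77 = 7 hours.
Total = 10 + 7 = 17 hours.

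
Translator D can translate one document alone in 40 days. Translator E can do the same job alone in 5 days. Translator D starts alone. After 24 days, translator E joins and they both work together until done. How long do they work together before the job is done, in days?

16/9 days

In the first 24 days translator D alone does 24/40 = 3/5 of the job, leaving 2/5.
Once everyone is working, combined rate: 1/40 + 1/5 = (1 + 8)/40 = 9/40 per day.
Remaining 2/5 at 9/40 per day takes 16/9 days.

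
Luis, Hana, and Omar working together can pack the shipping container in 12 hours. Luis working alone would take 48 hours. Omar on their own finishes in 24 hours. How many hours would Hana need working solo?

Combined rate is 1/12 per hour.
Known contribution: 1/48 + 1/24 = (1 + 2)/48 = 3/48 = 1/16 per hour.
So Hana's rate is 1/12 − 1/16 = 1/48, meaning 48 hours alone.

48 hours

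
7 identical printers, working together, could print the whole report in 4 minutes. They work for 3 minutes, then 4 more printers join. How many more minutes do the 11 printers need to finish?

7/11 minutes

One printer does 1/28 of the job per minute.
After 3 minutes with 7 printers, 3/4 is done (1/4 left).
With 11 printers the rate is 11/28, so the rest takes 1/4 ÷ 11/28 = 7/11 minutes.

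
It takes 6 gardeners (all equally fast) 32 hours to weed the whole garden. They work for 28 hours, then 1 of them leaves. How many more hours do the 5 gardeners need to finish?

24/5 hours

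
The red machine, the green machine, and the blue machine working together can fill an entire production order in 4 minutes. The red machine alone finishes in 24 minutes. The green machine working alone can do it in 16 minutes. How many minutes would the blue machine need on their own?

Combined rate is 1/4 per minute.
Known contribution: 1/24 + 1/16 = (2 + 3)/48 = 5/48 per minute.
So the blue machine's rate is 1/4 − 5/48 = 7/48, meaning 48/7 minutes alone.

48/7 minutes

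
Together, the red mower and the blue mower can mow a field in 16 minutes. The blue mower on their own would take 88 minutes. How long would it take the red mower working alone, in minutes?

Combined rate is 1/16 per minute.
Known contribution: 1/88 per minute.
So the red mower's rate is 1/16 − 1/88 = 9/176, meaning 176/9 minutes alone.

176/9 minutes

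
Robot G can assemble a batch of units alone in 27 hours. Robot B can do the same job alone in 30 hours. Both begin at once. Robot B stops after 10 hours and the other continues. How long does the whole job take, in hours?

18 hours

In the first 10 hours the combined rate is 19/270, so 19/27 of the job is done, leaving 8/27.
After robot B leaves the rate is 1/27 per hour; the remaining 8/27 takes 8 hours.
Total = 10 + 8 = 18 hours.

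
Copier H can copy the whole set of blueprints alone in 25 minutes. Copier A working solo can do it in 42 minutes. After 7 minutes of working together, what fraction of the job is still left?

83/150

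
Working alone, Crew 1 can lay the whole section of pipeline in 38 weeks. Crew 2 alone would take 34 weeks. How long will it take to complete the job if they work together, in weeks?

Combined rate: 1/38 + 1/34 = (17 + 19)/646 = 36/646 = 18/323 per week.
Time = 1 ÷ (18/323) = 323/18 weeks.

323/18 weeks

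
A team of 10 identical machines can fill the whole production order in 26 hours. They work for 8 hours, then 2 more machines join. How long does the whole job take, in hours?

23 hours

One machine does 1/260 of the job per hour.
After 8 hours with 10 machines, 4/13 is done (9/13 left).
With 12 machines the rate is 12/260 = 3/65, so the rest takes 9/13 ÷ 3/65 = 15 hours.
Total = 8 + 15 = 23 hours.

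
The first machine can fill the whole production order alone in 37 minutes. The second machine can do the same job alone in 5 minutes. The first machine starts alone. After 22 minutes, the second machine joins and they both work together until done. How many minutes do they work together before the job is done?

25/14 minutes

In the first 22 minutes the first machine alone does 22/37 of the job, leaving 15/37.
Once everyone is working, combined rate: 1/37 + 1/5 = (5 + 37)/185 = 42/185 per minute.
Remaining 15/37 at 42/185 per minute takes 25/14 minutes.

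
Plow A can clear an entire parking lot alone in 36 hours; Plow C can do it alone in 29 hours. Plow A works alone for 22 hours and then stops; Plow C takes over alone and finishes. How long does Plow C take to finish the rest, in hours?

203/18 hours

In 22 hours Plow A does 22/36 = 11/18 of the job, leaving 7/18.
Plow C works at 1/29 per hour, so finishing takes 7/18 ÷ 1/29 = 203/18 hours.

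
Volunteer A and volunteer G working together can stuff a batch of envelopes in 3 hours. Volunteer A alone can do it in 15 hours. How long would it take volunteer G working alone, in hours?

15/4 hours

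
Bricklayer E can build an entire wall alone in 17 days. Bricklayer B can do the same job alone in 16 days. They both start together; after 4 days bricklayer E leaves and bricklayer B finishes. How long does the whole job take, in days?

In the first 4 days the combined rate is 33/272, so 33/68 of the job is done, leaving 35/68.
After bricklayer E leaves the rate is 1/16 per day; the remaining 35/68 takes 140/17 days.
Total = 4 + 140/17 = 208/17 days.

208/17 days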